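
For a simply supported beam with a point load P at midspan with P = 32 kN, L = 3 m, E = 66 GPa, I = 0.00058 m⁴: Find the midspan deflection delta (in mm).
Model: a simply supported beam with a point load P at midspan, so delta = (P·L^3) / (48·E·I).
Convert to SI units:
  P = 32 kN = 32000 N
  E = 66 GPa = 6.6 × 10¹⁰ Pa
Substitute:
  delta = (32000 × 3^3) / (48 × (6.6 × 10¹⁰) × 0.00058)
  delta = 0.0004702 m
Convert: delta = 0.0004702 m = 0.4702 mm
Final answer: delta = 0.4702 mm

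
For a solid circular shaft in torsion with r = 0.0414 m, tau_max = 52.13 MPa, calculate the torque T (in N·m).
Model: a solid circular shaft in torsion, so tau_max = (2·T) / (π·r^3).
Solve for T: T = (π·tau_max·r^3) / 2.
Convert to SI units:
  tau_max = 52.13 MPa = 5.213 × 10⁷ Pa
Substitute:
  T = (π × (5.213 × 10⁷) × 0.0414^3) / 2
  T = 5810 N·m
Final answer: T = 5810 N·m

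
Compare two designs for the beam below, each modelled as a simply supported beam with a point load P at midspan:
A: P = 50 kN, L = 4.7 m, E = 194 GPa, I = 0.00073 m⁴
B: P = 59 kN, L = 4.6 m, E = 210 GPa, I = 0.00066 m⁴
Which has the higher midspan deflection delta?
Model: a simply supported beam with a point load P at midspan, so delta = (P·L^3) / (48·E·I) (SI units).
  A: delta = (50000 × 4.7^3) / (48 × (1.94 × 10¹¹) × 0.00073) = 0.0007637 m = 0.7637 mm
  B: delta = (59000 × 4.6^3) / (48 × (2.1 × 10¹¹) × 0.00066) = 0.0008632 m = 0.8632 mm
0.8632 mm > 0.7637 mm, so B is larger.
Final answer: B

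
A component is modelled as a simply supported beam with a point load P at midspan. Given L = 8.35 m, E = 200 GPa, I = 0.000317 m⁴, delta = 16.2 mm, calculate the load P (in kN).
Model: a simply supported beam with a point load P at midspan, so delta = (P·L^3) / (48·E·I).
Solve for P: P = (48·delta·E·I) / L^3.
Convert to SI units:
  E = 200 GPa = 2 × 10¹¹ Pa
  delta = 16.2 mm = 0.0162 m
Substitute:
  P = (48 × 0.0162 × (2 × 10¹¹) × 0.000317) / 8.35^3
  P = 84680 N
Convert: P = 84680 N = 84.68 kN
Final answer: P = 84.68 kN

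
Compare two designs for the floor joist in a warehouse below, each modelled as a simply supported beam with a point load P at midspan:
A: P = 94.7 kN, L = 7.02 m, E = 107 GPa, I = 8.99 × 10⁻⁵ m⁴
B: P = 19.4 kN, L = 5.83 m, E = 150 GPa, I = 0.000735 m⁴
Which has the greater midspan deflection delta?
Model: a simply supported beam with a point load P at midspan, so delta = (P·L^3) / (48·E·I) (SI units).
  A: delta = (94700 × 7.02^3) / (48 × (1.07 × 10¹¹) × (8.99 × 10⁻⁵)) = 0.07095 m = 70.95 mm
  B: delta = (19400 × 5.83^3) / (48 × (1.5 × 10¹¹) × 0.000735) = 0.0007264 m = 0.7264 mm
70.95 mm > 0.7264 mm, so A is larger.
Final answer: A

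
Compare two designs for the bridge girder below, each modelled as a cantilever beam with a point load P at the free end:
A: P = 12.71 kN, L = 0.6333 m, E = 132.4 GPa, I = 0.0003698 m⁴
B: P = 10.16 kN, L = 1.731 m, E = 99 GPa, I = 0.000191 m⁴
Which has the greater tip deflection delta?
Model: a cantilever beam with a point load P at the free end, so delta = (P·L^3) / (3·E·I) (SI units).
  A: delta = (12710 × 0.6333^3) / (3 × (1.324 × 10¹¹) × 0.0003698) = 2.198 × 10⁻⁵ m = 0.02198 mm
  B: delta = (10160 × 1.731^3) / (3 × (9.9 × 10¹⁰) × 0.000191) = 0.000929 m = 0.929 mm
0.929 mm > 0.02198 mm, so B is larger.
Final answer: B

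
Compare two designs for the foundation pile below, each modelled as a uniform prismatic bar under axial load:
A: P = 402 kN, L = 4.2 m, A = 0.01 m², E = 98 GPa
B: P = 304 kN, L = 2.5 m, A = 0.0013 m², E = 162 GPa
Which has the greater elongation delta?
Model: a uniform prismatic bar under axial load, so delta = (P·L) / (A·E) (SI units).
  A: delta = (402000 × 4.2) / (0.01 × (9.8 × 10¹⁰)) = 0.001723 m = 1.723 mm
  B: delta = (304000 × 2.5) / (0.0013 × (1.62 × 10¹¹)) = 0.003609 m = 3.609 mm
3.609 mm > 1.723 mm, so B is larger.
Final answer: B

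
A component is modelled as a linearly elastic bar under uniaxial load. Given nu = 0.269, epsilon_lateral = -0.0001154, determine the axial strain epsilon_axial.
Model: a linearly elastic bar under uniaxial load, so epsilon_lateral = -nu·epsilon_axial.
Solve for epsilon_axial: epsilon_axial = -epsilon_lateral / nu.
Substitute:
  epsilon_axial = -(-0.0001154) / 0.269
  epsilon_axial = 0.000429
Final answer: epsilon_axial = 0.000429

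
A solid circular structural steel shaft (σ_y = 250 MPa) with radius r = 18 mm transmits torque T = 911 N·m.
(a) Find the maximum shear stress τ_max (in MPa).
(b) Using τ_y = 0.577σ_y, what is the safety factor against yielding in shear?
(a) For a solid circular shaft, τ_max = T·r/J with J = π·r^4/2, i.e. τ_max = 2·T / (π·r^3). Convert r = 18 mm = 0.018 m.
  τ_max = (2 × 911) / (π × 0.018^3) = 9.944 × 10⁷ Pa = 99.44 MPa
(b) τ_y = 0.577 × 250 = 144.25 MPa
  SF = τ_y/τ_max = 144.25 / 99.44 = 1.451
Final answer: (a) τ_max = 99.44 MPa, (b) SF = 1.451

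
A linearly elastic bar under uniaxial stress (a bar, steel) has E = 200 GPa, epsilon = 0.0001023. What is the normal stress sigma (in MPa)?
Model: a linearly elastic bar under uniaxial stress, so sigma = E·epsilon.
Convert to SI units:
  E = 200 GPa = 2 × 10¹¹ Pa
Substitute:
  sigma = (2 × 10¹¹) × 0.0001023
  sigma = 2.046 × 10⁷ Pa
Convert: sigma = 2.046 × 10⁷ Pa = 20.46 MPa
Final answer: sigma = 20.46 MPa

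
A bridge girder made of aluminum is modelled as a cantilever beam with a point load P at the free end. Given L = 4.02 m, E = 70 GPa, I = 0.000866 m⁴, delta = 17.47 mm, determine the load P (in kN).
Model: a cantilever beam with a point load P at the free end, so delta = (P·L^3) / (3·E·I).
Solve for P: P = (3·delta·E·I) / L^3.
Convert to SI units:
  E = 70 GPa = 7 × 10¹⁰ Pa
  delta = 17.47 mm = 0.01747 m
Substitute:
  P = (3 × 0.01747 × (7 × 10¹⁰) × 0.000866) / 4.02^3
  P = 48900 N
Convert: P = 48900 N = 48.9 kN
Final answer: P = 48.9 kN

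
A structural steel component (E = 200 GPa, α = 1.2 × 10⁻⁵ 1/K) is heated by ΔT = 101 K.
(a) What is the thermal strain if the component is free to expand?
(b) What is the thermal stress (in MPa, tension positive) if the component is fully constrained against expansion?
(a) Free thermal strain ε_th = α·ΔT = (1.2 × 10⁻⁵) × 101 = 0.001212
(b) Fully constrained, the expansion is suppressed, so σ = -E·α·ΔT. Convert E = 200 GPa = 2 × 10¹¹ Pa.
  σ = -(2 × 10¹¹) × (1.2 × 10⁻⁵) × 101 = -2.424 × 10⁸ Pa = -242.4 MPa (compressive)
Final answer: (a) ε_th = 0.001212, (b) σ = -242.4 MPa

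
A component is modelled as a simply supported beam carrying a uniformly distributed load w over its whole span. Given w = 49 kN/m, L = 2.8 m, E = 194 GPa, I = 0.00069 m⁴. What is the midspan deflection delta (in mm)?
Model: a simply supported beam carrying a uniformly distributed load w over its whole span, so delta = (5·w·L^4) / (384·E·I).
Convert to SI units:
  w = 49 kN/m = 49000 N/m
  E = 194 GPa = 1.94 × 10¹¹ Pa
Substitute:
  delta = (5 × 49000 × 2.8^4) / (384 × (1.94 × 10¹¹) × 0.00069)
  delta = 0.000293 m
Convert: delta = 0.000293 m = 0.293 mm
Final answer: delta = 0.293 mm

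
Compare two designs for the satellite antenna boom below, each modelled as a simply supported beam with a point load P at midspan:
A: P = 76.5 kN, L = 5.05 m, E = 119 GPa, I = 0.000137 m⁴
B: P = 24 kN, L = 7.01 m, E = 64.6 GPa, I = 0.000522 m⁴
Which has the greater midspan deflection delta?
Model: a simply supported beam with a point load P at midspan, so delta = (P·L^3) / (48·E·I) (SI units).
  A: delta = (76500 × 5.05^3) / (48 × (1.19 × 10¹¹) × 0.000137) = 0.01259 m = 12.59 mm
  B: delta = (24000 × 7.01^3) / (48 × (6.46 × 10¹⁰) × 0.000522) = 0.005108 m = 5.108 mm
12.59 mm > 5.108 mm, so A is larger.
Final answer: A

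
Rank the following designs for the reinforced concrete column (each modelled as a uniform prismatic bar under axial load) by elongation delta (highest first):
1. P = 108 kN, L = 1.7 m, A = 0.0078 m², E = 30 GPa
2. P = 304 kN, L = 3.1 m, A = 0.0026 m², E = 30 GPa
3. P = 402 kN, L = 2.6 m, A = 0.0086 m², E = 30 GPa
Model: a uniform prismatic bar under axial load, so delta = (P·L) / (A·E) (SI units).
  Case 1: delta = (108000 × 1.7) / (0.0078 × (3 × 10¹⁰)) = 0.0007846 m = 0.7846 mm
  Case 2: delta = (304000 × 3.1) / (0.0026 × (3 × 10¹⁰)) = 0.01208 m = 12.08 mm
  Case 3: delta = (402000 × 2.6) / (0.0086 × (3 × 10¹⁰)) = 0.004051 m = 4.051 mm
Ordering: 12.08 mm (case 2) > 4.051 mm (case 3) > 0.7846 mm (case 1)
Final answer: 2, 3, 1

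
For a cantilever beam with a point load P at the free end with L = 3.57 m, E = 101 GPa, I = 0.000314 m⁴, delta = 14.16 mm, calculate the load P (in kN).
Model: a cantilever beam with a point load P at the free end, so delta = (P·L^3) / (3·E·I).
Solve for P: P = (3·delta·E·I) / L^3.
Convert to SI units:
  E = 101 GPa = 1.01 × 10¹¹ Pa
  delta = 14.16 mm = 0.01416 m
Substitute:
  P = (3 × 0.01416 × (1.01 × 10¹¹) × 0.000314) / 3.57^3
  P = 29610 N
Convert: P = 29610 N = 29.61 kN
Final answer: P = 29.61 kN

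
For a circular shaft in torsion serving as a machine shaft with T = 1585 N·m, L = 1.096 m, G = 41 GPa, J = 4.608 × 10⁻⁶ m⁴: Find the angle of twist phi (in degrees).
Model: a circular shaft in torsion, so phi = (T·L) / (G·J).
Convert to SI units:
  G = 41 GPa = 4.1 × 10¹⁰ Pa
Substitute:
  phi = (1585 × 1.096) / ((4.1 × 10¹⁰) × (4.608 × 10⁻⁶))
  phi = 0.009195 rad
Convert to degrees: phi = 0.009195 × 180/π = 0.5268°
Final answer: phi = 0.5268°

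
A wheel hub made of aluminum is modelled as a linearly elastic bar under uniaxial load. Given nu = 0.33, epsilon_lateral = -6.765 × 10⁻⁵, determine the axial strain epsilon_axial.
Model: a linearly elastic bar under uniaxial load, so epsilon_lateral = -nu·epsilon_axial.
Solve for epsilon_axial: epsilon_axial = -epsilon_lateral / nu.
Substitute:
  epsilon_axial = -(-6.765 × 10⁻⁵) / 0.33
  epsilon_axial = 0.000205
Final answer: epsilon_axial = 0.000205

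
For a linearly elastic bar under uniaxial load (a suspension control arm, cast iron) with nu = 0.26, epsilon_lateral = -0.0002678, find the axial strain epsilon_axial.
Model: a linearly elastic bar under uniaxial load, so epsilon_lateral = -nu·epsilon_axial.
Solve for epsilon_axial: epsilon_axial = -epsilon_lateral / nu.
Substitute:
  epsilon_axial = -(-0.0002678) / 0.26
  epsilon_axial = 0.00103
Final answer: epsilon_axial = 0.00103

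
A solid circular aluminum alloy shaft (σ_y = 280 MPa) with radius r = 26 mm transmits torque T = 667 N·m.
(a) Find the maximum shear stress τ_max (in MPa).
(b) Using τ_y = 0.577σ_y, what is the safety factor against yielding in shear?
(a) For a solid circular shaft, τ_max = T·r/J with J = π·r^4/2, i.e. τ_max = 2·T / (π·r^3). Convert r = 26 mm = 0.026 m.
  τ_max = (2 × 667) / (π × 0.026^3) = 2.416 × 10⁷ Pa = 24.16 MPa
(b) τ_y = 0.577 × 280 = 161.56 MPa
  SF = τ_y/τ_max = 161.56 / 24.16 = 6.687
Final answer: (a) τ_max = 24.16 MPa, (b) SF = 6.687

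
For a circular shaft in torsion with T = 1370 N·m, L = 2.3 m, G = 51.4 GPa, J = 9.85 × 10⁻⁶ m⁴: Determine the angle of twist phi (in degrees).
Model: a circular shaft in torsion, so phi = (T·L) / (G·J).
Convert to SI units:
  G = 51.4 GPa = 5.14 × 10¹⁰ Pa
Substitute:
  phi = (1370 × 2.3) / ((5.14 × 10¹⁰) × (9.85 × 10⁻⁶))
  phi = 0.006224 rad
Convert to degrees: phi = 0.006224 × 180/π = 0.3566°
Final answer: phi = 0.3566°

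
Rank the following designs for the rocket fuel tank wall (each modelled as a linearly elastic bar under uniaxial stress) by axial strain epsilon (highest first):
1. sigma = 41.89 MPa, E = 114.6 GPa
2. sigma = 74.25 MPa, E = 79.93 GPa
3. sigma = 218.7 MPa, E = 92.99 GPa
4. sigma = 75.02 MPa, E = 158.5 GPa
Model: a linearly elastic bar under uniaxial stress, so epsilon = sigma / E (SI units).
  Case 1: epsilon = (4.189 × 10⁷) / (1.146 × 10¹¹) = 0.0003655
  Case 2: epsilon = (7.425 × 10⁷) / (7.993 × 10¹⁰) = 0.0009289
  Case 3: epsilon = (2.187 × 10⁸) / (9.299 × 10¹⁰) = 0.002352
  Case 4: epsilon = (7.502 × 10⁷) / (1.585 × 10¹¹) = 0.0004733
Ordering: 0.002352 (case 3) > 0.0009289 (case 2) > 0.0004733 (case 4) > 0.0003655 (case 1)
Final answer: 3, 2, 4, 1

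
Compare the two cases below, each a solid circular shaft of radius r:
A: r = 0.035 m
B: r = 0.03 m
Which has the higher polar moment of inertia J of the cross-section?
Model: a solid circular shaft of radius r, so J = (π·r^4) / 2 (SI units).
  A: J = (π × 0.035^4) / 2 = 2.357 × 10⁻⁶ m⁴
  B: J = (π × 0.03^4) / 2 = 1.272 × 10⁻⁶ m⁴
2.357 × 10⁻⁶ m⁴ > 1.272 × 10⁻⁶ m⁴, so A is larger.
Final answer: A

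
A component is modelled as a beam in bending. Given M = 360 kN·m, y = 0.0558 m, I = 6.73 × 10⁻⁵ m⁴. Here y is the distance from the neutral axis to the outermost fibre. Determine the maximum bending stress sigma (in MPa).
Model: a beam in bending, so sigma = (M·y) / I.
Convert to SI units:
  M = 360 kN·m = 360000 N·m
Substitute:
  sigma = (360000 × 0.0558) / (6.73 × 10⁻⁵)
  sigma = 2.985 × 10⁸ Pa
Convert: sigma = 2.985 × 10⁸ Pa = 298.5 MPa
Final answer: sigma = 298.5 MPa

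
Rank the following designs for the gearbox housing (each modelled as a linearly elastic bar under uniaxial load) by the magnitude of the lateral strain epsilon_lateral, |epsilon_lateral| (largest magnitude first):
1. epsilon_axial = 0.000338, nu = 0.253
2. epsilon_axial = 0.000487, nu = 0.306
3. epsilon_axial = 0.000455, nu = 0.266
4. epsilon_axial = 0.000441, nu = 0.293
Model: a linearly elastic bar under uniaxial load, so epsilon_lateral = -nu·epsilon_axial (SI units).
  Case 1: epsilon_lateral = -(0.253 × 0.000338) = -8.551 × 10⁻⁵
  Case 2: epsilon_lateral = -(0.306 × 0.000487) = -0.000149
  Case 3: epsilon_lateral = -(0.266 × 0.000455) = -0.000121
  Case 4: epsilon_lateral = -(0.293 × 0.000441) = -0.0001292
Ordering by |epsilon_lateral|: 0.000149 (case 2) > 0.0001292 (case 4) > 0.000121 (case 3) > 8.551 × 10⁻⁵ (case 1)
Final answer: 2, 4, 3, 1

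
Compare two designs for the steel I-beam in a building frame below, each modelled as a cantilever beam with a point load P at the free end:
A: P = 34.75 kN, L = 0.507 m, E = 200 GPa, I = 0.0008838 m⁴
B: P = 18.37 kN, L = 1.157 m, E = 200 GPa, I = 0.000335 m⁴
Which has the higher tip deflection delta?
Model: a cantilever beam with a point load P at the free end, so delta = (P·L^3) / (3·E·I) (SI units).
  A: delta = (34750 × 0.507^3) / (3 × (2 × 10¹¹) × 0.0008838) = 8.54 × 10⁻⁶ m = 0.00854 mm
  B: delta = (18370 × 1.157^3) / (3 × (2 × 10¹¹) × 0.000335) = 0.0001416 m = 0.1416 mm
0.1416 mm > 0.00854 mm, so B is larger.
Final answer: B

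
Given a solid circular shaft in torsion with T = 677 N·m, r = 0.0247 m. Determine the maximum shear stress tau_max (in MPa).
Model: a solid circular shaft in torsion, so tau_max = (2·T) / (π·r^3).
Substitute:
  tau_max = (2 × 677) / (π × 0.0247^3)
  tau_max = 2.86 × 10⁷ Pa
Convert: tau_max = 2.86 × 10⁷ Pa = 28.6 MPa
Final answer: tau_max = 28.6 MPa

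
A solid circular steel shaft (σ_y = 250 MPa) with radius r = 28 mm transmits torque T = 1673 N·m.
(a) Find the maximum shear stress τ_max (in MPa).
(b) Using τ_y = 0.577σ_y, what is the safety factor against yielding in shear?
(a) For a solid circular shaft, τ_max = T·r/J with J = π·r^4/2, i.e. τ_max = 2·T / (π·r^3). Convert r = 28 mm = 0.028 m.
  τ_max = (2 × 1673) / (π × 0.028^3) = 4.852 × 10⁷ Pa = 48.52 MPa
(b) τ_y = 0.577 × 250 = 144.25 MPa
  SF = τ_y/τ_max = 144.25 / 48.52 = 2.973
Final answer: (a) τ_max = 48.52 MPa, (b) SF = 2.973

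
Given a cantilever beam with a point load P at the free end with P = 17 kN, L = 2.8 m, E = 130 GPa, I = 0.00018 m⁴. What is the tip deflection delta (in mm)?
Model: a cantilever beam with a point load P at the free end, so delta = (P·L^3) / (3·E·I).
Convert to SI units:
  P = 17 kN = 17000 N
  E = 130 GPa = 1.3 × 10¹¹ Pa
Substitute:
  delta = (17000 × 2.8^3) / (3 × (1.3 × 10¹¹) × 0.00018)
  delta = 0.005316 m
Convert: delta = 0.005316 m = 5.316 mm
Final answer: delta = 5.316 mm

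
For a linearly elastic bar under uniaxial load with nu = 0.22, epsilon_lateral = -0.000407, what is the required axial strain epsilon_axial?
Model: a linearly elastic bar under uniaxial load, so epsilon_lateral = -nu·epsilon_axial.
Solve for epsilon_axial: epsilon_axial = -epsilon_lateral / nu.
Substitute:
  epsilon_axial = -(-0.000407) / 0.22
  epsilon_axial = 0.00185
Final answer: epsilon_axial = 0.00185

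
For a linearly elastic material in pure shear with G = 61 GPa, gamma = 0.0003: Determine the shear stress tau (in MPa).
Model: a linearly elastic material in pure shear, so tau = G·gamma.
Convert to SI units:
  G = 61 GPa = 6.1 × 10¹⁰ Pa
Substitute:
  tau = (6.1 × 10¹⁰) × 0.0003
  tau = 1.83 × 10⁷ Pa
Convert: tau = 1.83 × 10⁷ Pa = 18.3 MPa
Final answer: tau = 18.3 MPa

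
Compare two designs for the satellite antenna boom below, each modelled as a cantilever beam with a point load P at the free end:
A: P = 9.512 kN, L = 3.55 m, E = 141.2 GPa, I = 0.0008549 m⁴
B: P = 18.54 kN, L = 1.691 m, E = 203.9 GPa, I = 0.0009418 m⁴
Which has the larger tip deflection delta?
Model: a cantilever beam with a point load P at the free end, so delta = (P·L^3) / (3·E·I) (SI units).
  A: delta = (9512 × 3.55^3) / (3 × (1.412 × 10¹¹) × 0.0008549) = 0.001175 m = 1.175 mm
  B: delta = (18540 × 1.691^3) / (3 × (2.039 × 10¹¹) × 0.0009418) = 0.0001556 m = 0.1556 mm
1.175 mm > 0.1556 mm, so A is larger.
Final answer: A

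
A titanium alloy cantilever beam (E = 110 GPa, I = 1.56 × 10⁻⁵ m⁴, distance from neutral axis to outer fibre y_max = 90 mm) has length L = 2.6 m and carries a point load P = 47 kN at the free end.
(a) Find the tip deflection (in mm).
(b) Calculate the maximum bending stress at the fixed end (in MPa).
(a) Tip deflection of a cantilever with an end point load: δ = P·L^3 / (3·E·I). Convert P = 47 kN = 47000 N, E = 110 GPa = 1.1 × 10¹¹ Pa.
  δ = (47000 × 2.6^3) / (3 × (1.1 × 10¹¹) × (1.56 × 10⁻⁵)) = 0.1605 m = 160.5 mm
(b) Maximum bending moment at the fixed end: M = P·L = 47000 × 2.6 = 122200 N·m. Convert y_max = 90 mm = 0.09 m.
  σ = M·y_max / I = (122200 × 0.09) / (1.56 × 10⁻⁵) = 7.05 × 10⁸ Pa = 705 MPa
Final answer: (a) δ = 160.5 mm, (b) σ = 705 MPa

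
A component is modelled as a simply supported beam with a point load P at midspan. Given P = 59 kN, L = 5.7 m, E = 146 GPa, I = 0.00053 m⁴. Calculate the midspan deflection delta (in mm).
Model: a simply supported beam with a point load P at midspan, so delta = (P·L^3) / (48·E·I).
Convert to SI units:
  P = 59 kN = 59000 N
  E = 146 GPa = 1.46 × 10¹¹ Pa
Substitute:
  delta = (59000 × 5.7^3) / (48 × (1.46 × 10¹¹) × 0.00053)
  delta = 0.002942 m
Convert: delta = 0.002942 m = 2.942 mm
Final answer: delta = 2.942 mm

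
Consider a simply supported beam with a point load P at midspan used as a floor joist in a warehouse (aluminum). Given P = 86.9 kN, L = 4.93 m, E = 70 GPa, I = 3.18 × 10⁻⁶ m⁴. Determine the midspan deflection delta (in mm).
Model: a simply supported beam with a point load P at midspan, so delta = (P·L^3) / (48·E·I).
Convert to SI units:
  P = 86.9 kN = 86900 N
  E = 70 GPa = 7 × 10¹⁰ Pa
Substitute:
  delta = (86900 × 4.93^3) / (48 × (7 × 10¹⁰) × (3.18 × 10⁻⁶))
  delta = 0.9745 m
Convert: delta = 0.9745 m = 974.5 mm
Final answer: delta = 974.5 mm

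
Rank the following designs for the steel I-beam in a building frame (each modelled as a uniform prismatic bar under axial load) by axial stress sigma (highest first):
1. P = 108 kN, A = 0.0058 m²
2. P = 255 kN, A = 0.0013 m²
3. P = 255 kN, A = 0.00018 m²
Model: a uniform prismatic bar under axial load, so sigma = P / A (SI units).
  Case 1: sigma = 108000 / 0.0058 = 1.862 × 10⁷ Pa = 18.62 MPa
  Case 2: sigma = 255000 / 0.0013 = 1.962 × 10⁸ Pa = 196.2 MPa
  Case 3: sigma = 255000 / 0.00018 = 1.417 × 10⁹ Pa = 1417 MPa
Ordering: 1417 MPa (case 3) > 196.2 MPa (case 2) > 18.62 MPa (case 1)
Final answer: 3, 2, 1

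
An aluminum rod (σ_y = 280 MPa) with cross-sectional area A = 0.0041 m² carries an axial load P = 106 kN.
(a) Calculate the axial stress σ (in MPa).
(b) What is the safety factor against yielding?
(a) Axial stress σ = P/A. Convert P = 106 kN = 106000 N.
  σ = 106000 / 0.0041 = 2.585 × 10⁷ Pa = 25.85 MPa
(b) Safety factor SF = σ_y/σ = 280 / 25.85 = 10.83
Final answer: (a) σ = 25.85 MPa, (b) SF = 10.83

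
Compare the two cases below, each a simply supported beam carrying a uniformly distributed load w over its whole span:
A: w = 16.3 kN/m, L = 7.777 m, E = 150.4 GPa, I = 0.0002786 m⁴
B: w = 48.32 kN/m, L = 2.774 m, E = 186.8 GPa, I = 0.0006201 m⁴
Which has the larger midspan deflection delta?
Model: a simply supported beam carrying a uniformly distributed load w over its whole span, so delta = (5·w·L^4) / (384·E·I) (SI units).
  A: delta = (5 × 16300 × 7.777^4) / (384 × (1.504 × 10¹¹) × 0.0002786) = 0.01853 m = 18.53 mm
  B: delta = (5 × 48320 × 2.774^4) / (384 × (1.868 × 10¹¹) × 0.0006201) = 0.0003216 m = 0.3216 mm
18.53 mm > 0.3216 mm, so A is larger.
Final answer: A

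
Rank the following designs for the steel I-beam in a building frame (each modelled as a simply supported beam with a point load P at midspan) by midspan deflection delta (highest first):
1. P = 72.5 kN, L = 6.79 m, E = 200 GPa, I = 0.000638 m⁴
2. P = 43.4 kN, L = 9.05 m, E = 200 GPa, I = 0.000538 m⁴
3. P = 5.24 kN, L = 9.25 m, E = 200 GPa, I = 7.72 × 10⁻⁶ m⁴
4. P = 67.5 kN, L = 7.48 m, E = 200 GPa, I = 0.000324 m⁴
Model: a simply supported beam with a point load P at midspan, so delta = (P·L^3) / (48·E·I) (SI units).
  Case 1: delta = (72500 × 6.79^3) / (48 × (2 × 10¹¹) × 0.000638) = 0.003706 m = 3.706 mm
  Case 2: delta = (43400 × 9.05^3) / (48 × (2 × 10¹¹) × 0.000538) = 0.006228 m = 6.228 mm
  Case 3: delta = (5240 × 9.25^3) / (48 × (2 × 10¹¹) × (7.72 × 10⁻⁶)) = 0.05596 m = 55.96 mm
  Case 4: delta = (67500 × 7.48^3) / (48 × (2 × 10¹¹) × 0.000324) = 0.009082 m = 9.082 mm
Ordering: 55.96 mm (case 3) > 9.082 mm (case 4) > 6.228 mm (case 2) > 3.706 mm (case 1)
Final answer: 3, 4, 2, 1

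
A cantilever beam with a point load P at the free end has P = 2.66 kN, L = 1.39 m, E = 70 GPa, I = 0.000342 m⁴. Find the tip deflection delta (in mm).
Model: a cantilever beam with a point load P at the free end, so delta = (P·L^3) / (3·E·I).
Convert to SI units:
  P = 2.66 kN = 2660 N
  E = 70 GPa = 7 × 10¹⁰ Pa
Substitute:
  delta = (2660 × 1.39^3) / (3 × (7 × 10¹⁰) × 0.000342)
  delta = 9.947 × 10⁻⁵ m
Convert: delta = 9.947 × 10⁻⁵ m = 0.09947 mm
Final answer: delta = 0.09947 mm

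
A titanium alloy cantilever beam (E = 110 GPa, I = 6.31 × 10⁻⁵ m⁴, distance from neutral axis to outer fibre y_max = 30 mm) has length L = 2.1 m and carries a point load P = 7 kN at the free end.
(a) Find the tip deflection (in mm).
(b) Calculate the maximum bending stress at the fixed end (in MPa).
(a) Tip deflection of a cantilever with an end point load: δ = P·L^3 / (3·E·I). Convert P = 7 kN = 7000 N, E = 110 GPa = 1.1 × 10¹¹ Pa.
  δ = (7000 × 2.1^3) / (3 × (1.1 × 10¹¹) × (6.31 × 10⁻⁵)) = 0.003113 m = 3.113 mm
(b) Maximum bending moment at the fixed end: M = P·L = 7000 × 2.1 = 14700 N·m. Convert y_max = 30 mm = 0.03 m.
  σ = M·y_max / I = (14700 × 0.03) / (6.31 × 10⁻⁵) = 6.989 × 10⁶ Pa = 6.989 MPa
Final answer: (a) δ = 3.113 mm, (b) σ = 6.989 MPa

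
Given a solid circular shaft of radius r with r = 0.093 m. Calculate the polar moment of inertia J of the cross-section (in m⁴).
Model: a solid circular shaft of radius r, so J = (π·r^4) / 2.
Substitute:
  J = (π × 0.093^4) / 2
  J = 0.0001175 m⁴
Final answer: J = 0.0001175 m⁴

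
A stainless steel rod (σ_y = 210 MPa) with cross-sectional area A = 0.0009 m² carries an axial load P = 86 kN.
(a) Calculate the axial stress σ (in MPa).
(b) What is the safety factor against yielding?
(a) Axial stress σ = P/A. Convert P = 86 kN = 86000 N.
  σ = 86000 / 0.0009 = 9.556 × 10⁷ Pa = 95.56 MPa
(b) Safety factor SF = σ_y/σ = 210 / 95.56 = 2.198
Final answer: (a) σ = 95.56 MPa, (b) SF = 2.198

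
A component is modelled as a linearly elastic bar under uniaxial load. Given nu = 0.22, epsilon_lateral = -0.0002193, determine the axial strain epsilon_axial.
Model: a linearly elastic bar under uniaxial load, so epsilon_lateral = -nu·epsilon_axial.
Solve for epsilon_axial: epsilon_axial = -epsilon_lateral / nu.
Substitute:
  epsilon_axial = -(-0.0002193) / 0.22
  epsilon_axial = 0.0009968
Final answer: epsilon_axial = 0.0009968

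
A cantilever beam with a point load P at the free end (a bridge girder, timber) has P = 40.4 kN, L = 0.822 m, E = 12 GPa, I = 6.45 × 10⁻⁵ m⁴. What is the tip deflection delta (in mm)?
Model: a cantilever beam with a point load P at the free end, so delta = (P·L^3) / (3·E·I).
Convert to SI units:
  P = 40.4 kN = 40400 N
  E = 12 GPa = 1.2 × 10¹⁰ Pa
Substitute:
  delta = (40400 × 0.822^3) / (3 × (1.2 × 10¹⁰) × (6.45 × 10⁻⁵))
  delta = 0.009664 m
Convert: delta = 0.009664 m = 9.664 mm
Final answer: delta = 9.664 mm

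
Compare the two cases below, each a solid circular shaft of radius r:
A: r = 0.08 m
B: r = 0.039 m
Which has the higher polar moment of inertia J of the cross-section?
Model: a solid circular shaft of radius r, so J = (π·r^4) / 2 (SI units).
  A: J = (π × 0.08^4) / 2 = 6.434 × 10⁻⁵ m⁴
  B: J = (π × 0.039^4) / 2 = 3.634 × 10⁻⁶ m⁴
6.434 × 10⁻⁵ m⁴ > 3.634 × 10⁻⁶ m⁴, so A is larger.
Final answer: A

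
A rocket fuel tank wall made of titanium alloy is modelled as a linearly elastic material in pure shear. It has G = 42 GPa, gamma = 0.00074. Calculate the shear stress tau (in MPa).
Model: a linearly elastic material in pure shear, so tau = G·gamma.
Convert to SI units:
  G = 42 GPa = 4.2 × 10¹⁰ Pa
Substitute:
  tau = (4.2 × 10¹⁰) × 0.00074
  tau = 3.108 × 10⁷ Pa
Convert: tau = 3.108 × 10⁷ Pa = 31.08 MPa
Final answer: tau = 31.08 MPa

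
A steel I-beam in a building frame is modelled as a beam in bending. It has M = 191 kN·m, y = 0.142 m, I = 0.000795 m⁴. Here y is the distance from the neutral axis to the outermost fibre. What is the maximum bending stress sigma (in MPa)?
Model: a beam in bending, so sigma = (M·y) / I.
Convert to SI units:
  M = 191 kN·m = 191000 N·m
Substitute:
  sigma = (191000 × 0.142) / 0.000795
  sigma = 3.412 × 10⁷ Pa
Convert: sigma = 3.412 × 10⁷ Pa = 34.12 MPa
Final answer: sigma = 34.12 MPa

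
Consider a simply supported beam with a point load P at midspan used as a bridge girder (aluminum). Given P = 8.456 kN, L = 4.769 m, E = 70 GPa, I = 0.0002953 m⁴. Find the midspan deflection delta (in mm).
Model: a simply supported beam with a point load P at midspan, so delta = (P·L^3) / (48·E·I).
Convert to SI units:
  P = 8.456 kN = 8456 N
  E = 70 GPa = 7 × 10¹⁰ Pa
Substitute:
  delta = (8456 × 4.769^3) / (48 × (7 × 10¹⁰) × 0.0002953)
  delta = 0.0009244 m
Convert: delta = 0.0009244 m = 0.9244 mm
Final answer: delta = 0.9244 mm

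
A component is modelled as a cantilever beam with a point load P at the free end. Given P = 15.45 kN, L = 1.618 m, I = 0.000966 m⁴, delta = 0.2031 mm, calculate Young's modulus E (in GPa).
Model: a cantilever beam with a point load P at the free end, so delta = (P·L^3) / (3·E·I).
Solve for E: E = (P·L^3) / (3·delta·I).
Convert to SI units:
  P = 15.45 kN = 15450 N
  delta = 0.2031 mm = 0.0002031 m
Substitute:
  E = (15450 × 1.618^3) / (3 × 0.0002031 × 0.000966)
  E = 1.112 × 10¹¹ Pa
Convert: E = 1.112 × 10¹¹ Pa = 111.2 GPa
Final answer: E = 111.2 GPa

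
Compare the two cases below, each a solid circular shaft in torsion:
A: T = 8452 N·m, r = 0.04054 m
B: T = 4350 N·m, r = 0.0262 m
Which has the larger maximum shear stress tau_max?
Model: a solid circular shaft in torsion, so tau_max = (2·T) / (π·r^3) (SI units).
  A: tau_max = (2 × 8452) / (π × 0.04054^3) = 8.076 × 10⁷ Pa = 80.76 MPa
  B: tau_max = (2 × 4350) / (π × 0.0262^3) = 1.54 × 10⁸ Pa = 154 MPa
154 MPa > 80.76 MPa, so B is larger.
Final answer: B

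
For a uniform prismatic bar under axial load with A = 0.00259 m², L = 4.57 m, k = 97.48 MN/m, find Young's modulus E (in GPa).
Model: a uniform prismatic bar under axial load, so k = (A·E) / L.
Solve for E: E = (k·L) / A.
Convert to SI units:
  k = 97.48 MN/m = 9.748 × 10⁷ N/m
Substitute:
  E = ((9.748 × 10⁷) × 4.57) / 0.00259
  E = 1.72 × 10¹¹ Pa
Convert: E = 1.72 × 10¹¹ Pa = 172 GPa
Final answer: E = 172 GPa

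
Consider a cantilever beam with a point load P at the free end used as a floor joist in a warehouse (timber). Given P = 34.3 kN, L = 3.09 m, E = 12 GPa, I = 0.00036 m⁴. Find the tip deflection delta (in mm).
Model: a cantilever beam with a point load P at the free end, so delta = (P·L^3) / (3·E·I).
Convert to SI units:
  P = 34.3 kN = 34300 N
  E = 12 GPa = 1.2 × 10¹⁰ Pa
Substitute:
  delta = (34300 × 3.09^3) / (3 × (1.2 × 10¹⁰) × 0.00036)
  delta = 0.07808 m
Convert: delta = 0.07808 m = 78.08 mm
Final answer: delta = 78.08 mm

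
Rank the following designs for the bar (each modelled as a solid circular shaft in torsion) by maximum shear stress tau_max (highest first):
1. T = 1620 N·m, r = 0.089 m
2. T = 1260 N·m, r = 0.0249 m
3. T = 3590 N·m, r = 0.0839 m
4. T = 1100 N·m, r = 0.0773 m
Model: a solid circular shaft in torsion, so tau_max = (2·T) / (π·r^3) (SI units).
  Case 1: tau_max = (2 × 1620) / (π × 0.089^3) = 1.463 × 10⁶ Pa = 1.463 MPa
  Case 2: tau_max = (2 × 1260) / (π × 0.0249^3) = 5.196 × 10⁷ Pa = 51.96 MPa
  Case 3: tau_max = (2 × 3590) / (π × 0.0839^3) = 3.87 × 10⁶ Pa = 3.87 MPa
  Case 4: tau_max = (2 × 1100) / (π × 0.0773^3) = 1.516 × 10⁶ Pa = 1.516 MPa
Ordering: 51.96 MPa (case 2) > 3.87 MPa (case 3) > 1.516 MPa (case 4) > 1.463 MPa (case 1)
Final answer: 2, 3, 4, 1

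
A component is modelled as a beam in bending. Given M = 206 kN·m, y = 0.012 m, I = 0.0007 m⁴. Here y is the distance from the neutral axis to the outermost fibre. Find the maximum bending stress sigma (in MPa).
Model: a beam in bending, so sigma = (M·y) / I.
Convert to SI units:
  M = 206 kN·m = 206000 N·m
Substitute:
  sigma = (206000 × 0.012) / 0.0007
  sigma = 3.531 × 10⁶ Pa
Convert: sigma = 3.531 × 10⁶ Pa = 3.531 MPa
Final answer: sigma = 3.531 MPa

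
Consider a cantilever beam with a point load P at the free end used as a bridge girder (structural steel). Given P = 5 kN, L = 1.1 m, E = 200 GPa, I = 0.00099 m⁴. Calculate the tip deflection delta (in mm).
Model: a cantilever beam with a point load P at the free end, so delta = (P·L^3) / (3·E·I).
Convert to SI units:
  P = 5 kN = 5000 N
  E = 200 GPa = 2 × 10¹¹ Pa
Substitute:
  delta = (5000 × 1.1^3) / (3 × (2 × 10¹¹) × 0.00099)
  delta = 1.12 × 10⁻⁵ m
Convert: delta = 1.12 × 10⁻⁵ m = 0.0112 mm
Final answer: delta = 0.0112 mm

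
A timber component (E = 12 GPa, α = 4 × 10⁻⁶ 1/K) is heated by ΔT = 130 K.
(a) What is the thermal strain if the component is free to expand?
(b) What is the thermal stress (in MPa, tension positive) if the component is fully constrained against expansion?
(a) Free thermal strain ε_th = α·ΔT = (4 × 10⁻⁶) × 130 = 0.00052
(b) Fully constrained, the expansion is suppressed, so σ = -E·α·ΔT. Convert E = 12 GPa = 1.2 × 10¹⁰ Pa.
  σ = -(1.2 × 10¹⁰) × (4 × 10⁻⁶) × 130 = -6.24 × 10⁶ Pa = -6.24 MPa (compressive)
Final answer: (a) ε_th = 0.00052, (b) σ = -6.24 MPa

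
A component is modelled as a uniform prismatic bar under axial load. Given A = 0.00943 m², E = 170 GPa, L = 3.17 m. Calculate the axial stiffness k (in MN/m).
Model: a uniform prismatic bar under axial load, so k = (A·E) / L.
Convert to SI units:
  E = 170 GPa = 1.7 × 10¹¹ Pa
Substitute:
  k = (0.00943 × (1.7 × 10¹¹)) / 3.17
  k = 5.057 × 10⁸ N/m
Convert: k = 5.057 × 10⁸ N/m = 505.7 MN/m
Final answer: k = 505.7 MN/m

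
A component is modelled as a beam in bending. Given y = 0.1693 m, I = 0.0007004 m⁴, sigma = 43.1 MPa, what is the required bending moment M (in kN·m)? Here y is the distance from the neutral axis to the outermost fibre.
Model: a beam in bending, so sigma = (M·y) / I.
Solve for M: M = (sigma·I) / y.
Convert to SI units:
  sigma = 43.1 MPa = 4.31 × 10⁷ Pa
Substitute:
  M = ((4.31 × 10⁷) × 0.0007004) / 0.1693
  M = 178300 N·m
Convert: M = 178300 N·m = 178.3 kN·m
Final answer: M = 178.3 kN·m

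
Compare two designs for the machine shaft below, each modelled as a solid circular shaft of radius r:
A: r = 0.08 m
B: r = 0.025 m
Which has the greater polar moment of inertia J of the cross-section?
Model: a solid circular shaft of radius r, so J = (π·r^4) / 2 (SI units).
  A: J = (π × 0.08^4) / 2 = 6.434 × 10⁻⁵ m⁴
  B: J = (π × 0.025^4) / 2 = 6.136 × 10⁻⁷ m⁴
6.434 × 10⁻⁵ m⁴ > 6.136 × 10⁻⁷ m⁴, so A is larger.
Final answer: A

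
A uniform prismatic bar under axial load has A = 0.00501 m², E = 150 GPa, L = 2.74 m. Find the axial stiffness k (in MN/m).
Model: a uniform prismatic bar under axial load, so k = (A·E) / L.
Convert to SI units:
  E = 150 GPa = 1.5 × 10¹¹ Pa
Substitute:
  k = (0.00501 × (1.5 × 10¹¹)) / 2.74
  k = 2.743 × 10⁸ N/m
Convert: k = 2.743 × 10⁸ N/m = 274.3 MN/m
Final answer: k = 274.3 MN/m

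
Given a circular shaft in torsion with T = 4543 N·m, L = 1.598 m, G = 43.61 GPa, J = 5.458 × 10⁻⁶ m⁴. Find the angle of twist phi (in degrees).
Model: a circular shaft in torsion, so phi = (T·L) / (G·J).
Convert to SI units:
  G = 43.61 GPa = 4.361 × 10¹⁰ Pa
Substitute:
  phi = (4543 × 1.598) / ((4.361 × 10¹⁰) × (5.458 × 10⁻⁶))
  phi = 0.0305 rad
Convert to degrees: phi = 0.0305 × 180/π = 1.748°
Final answer: phi = 1.748°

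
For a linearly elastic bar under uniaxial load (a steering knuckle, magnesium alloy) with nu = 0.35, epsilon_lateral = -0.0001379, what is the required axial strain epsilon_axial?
Model: a linearly elastic bar under uniaxial load, so epsilon_lateral = -nu·epsilon_axial.
Solve for epsilon_axial: epsilon_axial = -epsilon_lateral / nu.
Substitute:
  epsilon_axial = -(-0.0001379) / 0.35
  epsilon_axial = 0.000394
Final answer: epsilon_axial = 0.000394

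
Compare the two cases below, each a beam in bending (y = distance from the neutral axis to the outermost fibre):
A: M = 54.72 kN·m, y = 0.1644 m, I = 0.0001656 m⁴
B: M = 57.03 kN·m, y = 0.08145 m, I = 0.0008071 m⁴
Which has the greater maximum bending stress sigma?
Model: a beam in bending (y = distance from the neutral axis to the outermost fibre), so sigma = (M·y) / I (SI units).
  A: sigma = (54720 × 0.1644) / 0.0001656 = 5.432 × 10⁷ Pa = 54.32 MPa
  B: sigma = (57030 × 0.08145) / 0.0008071 = 5.755 × 10⁶ Pa = 5.755 MPa
54.32 MPa > 5.755 MPa, so A is larger.
Final answer: A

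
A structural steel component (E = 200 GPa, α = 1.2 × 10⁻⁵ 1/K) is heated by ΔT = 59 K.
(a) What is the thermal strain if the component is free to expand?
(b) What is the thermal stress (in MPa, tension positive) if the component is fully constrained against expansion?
(a) Free thermal strain ε_th = α·ΔT = (1.2 × 10⁻⁵) × 59 = 0.000708
(b) Fully constrained, the expansion is suppressed, so σ = -E·α·ΔT. Convert E = 200 GPa = 2 × 10¹¹ Pa.
  σ = -(2 × 10¹¹) × (1.2 × 10⁻⁵) × 59 = -1.416 × 10⁸ Pa = -141.6 MPa (compressive)
Final answer: (a) ε_th = 0.000708, (b) σ = -141.6 MPa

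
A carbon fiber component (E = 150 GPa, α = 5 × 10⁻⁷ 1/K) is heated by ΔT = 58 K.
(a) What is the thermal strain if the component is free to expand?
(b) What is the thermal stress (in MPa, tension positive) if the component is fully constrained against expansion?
(a) Free thermal strain ε_th = α·ΔT = (5 × 10⁻⁷) × 58 = 2.9 × 10⁻⁵
(b) Fully constrained, the expansion is suppressed, so σ = -E·α·ΔT. Convert E = 150 GPa = 1.5 × 10¹¹ Pa.
  σ = -(1.5 × 10¹¹) × (5 × 10⁻⁷) × 58 = -4.35 × 10⁶ Pa = -4.35 MPa (compressive)
Final answer: (a) ε_th = 2.9 × 10⁻⁵, (b) σ = -4.35 MPa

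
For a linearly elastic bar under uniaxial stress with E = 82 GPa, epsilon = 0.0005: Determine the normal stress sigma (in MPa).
Model: a linearly elastic bar under uniaxial stress, so sigma = E·epsilon.
Convert to SI units:
  E = 82 GPa = 8.2 × 10¹⁰ Pa
Substitute:
  sigma = (8.2 × 10¹⁰) × 0.0005
  sigma = 4.1 × 10⁷ Pa
Convert: sigma = 4.1 × 10⁷ Pa = 41 MPa
Final answer: sigma = 41 MPa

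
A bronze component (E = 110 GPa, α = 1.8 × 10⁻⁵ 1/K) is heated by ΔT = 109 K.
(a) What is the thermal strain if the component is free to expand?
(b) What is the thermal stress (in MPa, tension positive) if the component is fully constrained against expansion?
(a) Free thermal strain ε_th = α·ΔT = (1.8 × 10⁻⁵) × 109 = 0.001962
(b) Fully constrained, the expansion is suppressed, so σ = -E·α·ΔT. Convert E = 110 GPa = 1.1 × 10¹¹ Pa.
  σ = -(1.1 × 10¹¹) × (1.8 × 10⁻⁵) × 109 = -2.158 × 10⁸ Pa = -215.8 MPa (compressive)
Final answer: (a) ε_th = 0.001962, (b) σ = -215.8 MPa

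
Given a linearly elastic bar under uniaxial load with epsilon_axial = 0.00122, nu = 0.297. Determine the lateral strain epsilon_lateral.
Model: a linearly elastic bar under uniaxial load, so epsilon_lateral = -nu·epsilon_axial.
Substitute:
  epsilon_lateral = -(0.297 × 0.00122)
  epsilon_lateral = -0.0003623
Final answer: epsilon_lateral = -0.0003623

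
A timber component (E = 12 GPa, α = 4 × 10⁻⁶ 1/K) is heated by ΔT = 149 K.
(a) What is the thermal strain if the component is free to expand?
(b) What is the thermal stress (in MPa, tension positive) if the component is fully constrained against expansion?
(a) Free thermal strain ε_th = α·ΔT = (4 × 10⁻⁶) × 149 = 0.000596
(b) Fully constrained, the expansion is suppressed, so σ = -E·α·ΔT. Convert E = 12 GPa = 1.2 × 10¹⁰ Pa.
  σ = -(1.2 × 10¹⁰) × (4 × 10⁻⁶) × 149 = -7.152 × 10⁶ Pa = -7.152 MPa (compressive)
Final answer: (a) ε_th = 0.000596, (b) σ = -7.152 MPa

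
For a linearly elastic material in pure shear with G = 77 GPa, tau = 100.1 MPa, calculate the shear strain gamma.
Model: a linearly elastic material in pure shear, so tau = G·gamma.
Solve for gamma: gamma = tau / G.
Convert to SI units:
  G = 77 GPa = 7.7 × 10¹⁰ Pa
  tau = 100.1 MPa = 1.001 × 10⁸ Pa
Substitute:
  gamma = (1.001 × 10⁸) / (7.7 × 10¹⁰)
  gamma = 0.0013
Final answer: gamma = 0.0013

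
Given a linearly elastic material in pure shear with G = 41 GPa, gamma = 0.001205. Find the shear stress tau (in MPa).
Model: a linearly elastic material in pure shear, so tau = G·gamma.
Convert to SI units:
  G = 41 GPa = 4.1 × 10¹⁰ Pa
Substitute:
  tau = (4.1 × 10¹⁰) × 0.001205
  tau = 4.94 × 10⁷ Pa
Convert: tau = 4.94 × 10⁷ Pa = 49.4 MPa
Final answer: tau = 49.4 MPa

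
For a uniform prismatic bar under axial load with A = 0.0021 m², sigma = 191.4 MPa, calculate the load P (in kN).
Model: a uniform prismatic bar under axial load, so sigma = P / A.
Solve for P: P = sigma·A.
Convert to SI units:
  sigma = 191.4 MPa = 1.914 × 10⁸ Pa
Substitute:
  P = (1.914 × 10⁸) × 0.0021
  P = 401900 N
Convert: P = 401900 N = 401.9 kN
Final answer: P = 401.9 kN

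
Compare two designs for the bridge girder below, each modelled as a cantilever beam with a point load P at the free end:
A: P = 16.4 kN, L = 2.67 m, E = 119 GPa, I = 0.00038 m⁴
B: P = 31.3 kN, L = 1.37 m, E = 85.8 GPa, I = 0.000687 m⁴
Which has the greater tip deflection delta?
Model: a cantilever beam with a point load P at the free end, so delta = (P·L^3) / (3·E·I) (SI units).
  A: delta = (16400 × 2.67^3) / (3 × (1.19 × 10¹¹) × 0.00038) = 0.002301 m = 2.301 mm
  B: delta = (31300 × 1.37^3) / (3 × (8.58 × 10¹⁰) × 0.000687) = 0.0004551 m = 0.4551 mm
2.301 mm > 0.4551 mm, so A is larger.
Final answer: A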